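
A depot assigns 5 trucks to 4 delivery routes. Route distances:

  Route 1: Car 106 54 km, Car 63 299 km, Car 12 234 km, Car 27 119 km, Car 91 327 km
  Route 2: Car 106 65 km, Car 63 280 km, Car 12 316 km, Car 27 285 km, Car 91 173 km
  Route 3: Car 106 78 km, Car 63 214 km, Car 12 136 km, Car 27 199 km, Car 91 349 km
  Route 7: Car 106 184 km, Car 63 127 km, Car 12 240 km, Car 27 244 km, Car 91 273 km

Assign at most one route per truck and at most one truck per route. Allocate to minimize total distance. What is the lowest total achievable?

This is a one-to-one assignment (minimum-cost bipartite matching).
Optimal: Car 27→Route 1 (119 km), Car 106→Route 2 (65 km), Car 12→Route 3 (136 km), Car 63→Route 7 (127 km) — total 119+65+136+127 = 447 km.

Minimum total: 447 km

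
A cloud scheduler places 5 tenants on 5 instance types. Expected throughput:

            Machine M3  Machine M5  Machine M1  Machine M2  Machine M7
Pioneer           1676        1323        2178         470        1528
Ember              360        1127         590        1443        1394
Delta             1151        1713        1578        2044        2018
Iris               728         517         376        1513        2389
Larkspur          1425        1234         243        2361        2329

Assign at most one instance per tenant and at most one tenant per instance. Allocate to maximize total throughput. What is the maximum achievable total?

Maximum total: 9206 ops/s

Optimal: Pioneer→Machine M1 (2178 ops/s), Ember→Machine M5 (1127 ops/s), Delta→Machine M3 (1151 ops/s), Iris→Machine M7 (2389 ops/s), Larkspur→Machine M2 (2361 ops/s) — total 2178+1127+1151+2389+2361 = 9206 ops/s.
Max-entry greedy (repeatedly take the single best remaining cell) gives 9001 ops/s, worse by 205.
Next-best assignment: Pioneer→Machine M1, Ember→Machine M5, Delta→Machine M2, Iris→Machine M7, Larkspur→Machine M3 = 9163 ops/s.
Checked against all permutations: 9206 ops/s is optimal.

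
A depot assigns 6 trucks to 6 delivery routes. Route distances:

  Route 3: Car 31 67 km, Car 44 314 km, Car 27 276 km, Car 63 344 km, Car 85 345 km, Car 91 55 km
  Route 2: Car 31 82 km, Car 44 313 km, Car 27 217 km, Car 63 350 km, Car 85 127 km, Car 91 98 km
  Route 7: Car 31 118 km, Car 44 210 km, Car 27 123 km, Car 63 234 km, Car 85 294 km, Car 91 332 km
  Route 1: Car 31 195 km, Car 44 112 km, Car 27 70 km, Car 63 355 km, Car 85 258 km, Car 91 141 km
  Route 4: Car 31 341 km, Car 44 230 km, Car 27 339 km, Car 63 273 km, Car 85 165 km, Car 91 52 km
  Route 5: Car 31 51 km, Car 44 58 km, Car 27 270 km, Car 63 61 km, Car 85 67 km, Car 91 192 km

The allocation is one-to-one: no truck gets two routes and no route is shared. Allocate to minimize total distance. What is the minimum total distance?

Optimal: Car 31→Route 3 (67 km), Car 44→Route 1 (112 km), Car 27→Route 7 (123 km), Car 63→Route 5 (61 km), Car 85→Route 2 (127 km), Car 91→Route 4 (52 km) — total 67+112+123+61+127+52 = 542 km.
Min-entry greedy (repeatedly take the single cheapest remaining cell) gives 854 km, worse by 312.
Checked against all permutations: 542 km is optimal.

Minimum total: 542 km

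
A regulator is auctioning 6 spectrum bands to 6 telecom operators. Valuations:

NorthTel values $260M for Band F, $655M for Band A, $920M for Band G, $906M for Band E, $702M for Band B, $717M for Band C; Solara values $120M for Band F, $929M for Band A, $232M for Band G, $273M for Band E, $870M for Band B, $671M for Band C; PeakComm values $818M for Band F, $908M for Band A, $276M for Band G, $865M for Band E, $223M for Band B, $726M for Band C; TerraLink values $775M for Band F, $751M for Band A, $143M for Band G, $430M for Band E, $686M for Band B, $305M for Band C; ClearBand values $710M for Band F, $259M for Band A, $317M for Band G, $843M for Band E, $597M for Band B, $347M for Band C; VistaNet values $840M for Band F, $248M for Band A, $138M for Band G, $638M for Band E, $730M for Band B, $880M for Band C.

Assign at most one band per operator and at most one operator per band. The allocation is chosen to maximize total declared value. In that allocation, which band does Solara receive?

Optimal: NorthTel→Band G ($920M), Solara→Band B ($870M), PeakComm→Band A ($908M), TerraLink→Band F ($775M), ClearBand→Band E ($843M), VistaNet→Band C ($880M) — total 920+870+908+775+843+880 = $5196M.
Max-entry greedy (repeatedly take the single best remaining cell) gives $4966M, worse by 230.
Solara's own top band is Band A ($929M), but forcing Solara→Band A and reassigning the rest optimally gives only $5076M — worse by 120.

Solara receives Band B.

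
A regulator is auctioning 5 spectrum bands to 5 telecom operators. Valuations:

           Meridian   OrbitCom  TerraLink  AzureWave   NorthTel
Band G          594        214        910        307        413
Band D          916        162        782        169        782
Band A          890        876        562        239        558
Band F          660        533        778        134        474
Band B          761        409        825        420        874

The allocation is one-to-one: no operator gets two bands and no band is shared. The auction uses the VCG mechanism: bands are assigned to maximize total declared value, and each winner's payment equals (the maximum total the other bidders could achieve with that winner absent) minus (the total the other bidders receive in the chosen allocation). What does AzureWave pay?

AzureWave pays $132M.

Efficient allocation: Meridian→Band D ($916M), OrbitCom→Band A ($876M), TerraLink→Band F ($778M), AzureWave→Band G ($307M), NorthTel→Band B ($874M); total welfare W = $3751M.
AzureWave receives Band G at value $307M, so the others get W − 307 = $3444M.
Without AzureWave: best allocation of the remaining 4 bidders over all 5 bands is Meridian→Band D ($916M), OrbitCom→Band A ($876M), TerraLink→Band G ($910M), NorthTel→Band B ($874M), total $3576M.
VCG payment = (others' best without AzureWave) − (others' welfare with AzureWave) = 3576 − 3444 = $132M.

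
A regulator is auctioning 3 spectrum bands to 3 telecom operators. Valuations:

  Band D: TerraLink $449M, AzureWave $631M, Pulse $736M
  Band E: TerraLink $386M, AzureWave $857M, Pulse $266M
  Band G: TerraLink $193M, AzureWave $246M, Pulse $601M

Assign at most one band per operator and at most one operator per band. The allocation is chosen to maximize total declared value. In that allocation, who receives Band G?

Optimal: TerraLink→Band D ($449M), AzureWave→Band E ($857M), Pulse→Band G ($601M) — total 449+857+601 = $1907M.
Column-greedy (each band in turn goes to its best remaining operator) gives $1786M, worse by 121.
Pulse's own top band is Band D ($736M), but forcing Pulse→Band D and reassigning the rest optimally gives only $1786M — worse by 121.

Pulse receives Band G.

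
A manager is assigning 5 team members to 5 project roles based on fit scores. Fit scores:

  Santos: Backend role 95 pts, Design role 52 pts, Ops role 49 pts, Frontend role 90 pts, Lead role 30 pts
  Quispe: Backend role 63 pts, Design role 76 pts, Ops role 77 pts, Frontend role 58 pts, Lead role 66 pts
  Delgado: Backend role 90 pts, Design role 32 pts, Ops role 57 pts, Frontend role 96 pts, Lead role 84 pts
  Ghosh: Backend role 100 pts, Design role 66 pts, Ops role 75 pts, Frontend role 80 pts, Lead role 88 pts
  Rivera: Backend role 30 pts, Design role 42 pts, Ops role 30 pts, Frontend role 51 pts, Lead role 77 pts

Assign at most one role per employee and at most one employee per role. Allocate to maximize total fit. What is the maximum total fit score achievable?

This is a one-to-one assignment (maximum-weight bipartite matching).
Optimal: Santos→Backend role (95 pts), Quispe→Design role (76 pts), Delgado→Frontend role (96 pts), Ghosh→Ops role (75 pts), Rivera→Lead role (77 pts) — total 95+76+96+75+77 = 419 pts.
Row-greedy (each employee in turn takes its best remaining role) gives 398 pts, worse by 21.
Checked against all permutations: 419 pts is optimal.

Max total: 419 pts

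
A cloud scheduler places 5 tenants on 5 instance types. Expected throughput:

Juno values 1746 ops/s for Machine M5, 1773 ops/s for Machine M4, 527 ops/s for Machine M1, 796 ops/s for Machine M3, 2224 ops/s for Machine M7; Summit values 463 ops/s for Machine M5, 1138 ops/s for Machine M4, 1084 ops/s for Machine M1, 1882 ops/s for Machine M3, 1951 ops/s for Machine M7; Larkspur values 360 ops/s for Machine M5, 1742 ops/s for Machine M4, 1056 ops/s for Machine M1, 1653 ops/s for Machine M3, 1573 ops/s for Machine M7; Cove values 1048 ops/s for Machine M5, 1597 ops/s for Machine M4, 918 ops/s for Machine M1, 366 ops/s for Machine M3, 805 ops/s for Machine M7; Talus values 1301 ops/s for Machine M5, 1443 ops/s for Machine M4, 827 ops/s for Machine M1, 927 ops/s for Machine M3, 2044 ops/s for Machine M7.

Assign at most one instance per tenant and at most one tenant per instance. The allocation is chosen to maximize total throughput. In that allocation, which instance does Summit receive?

Summit receives Machine M3.

This is a one-to-one assignment (maximum-weight bipartite matching).
Optimal: Juno→Machine M5 (1746 ops/s), Summit→Machine M3 (1882 ops/s), Larkspur→Machine M4 (1742 ops/s), Cove→Machine M1 (918 ops/s), Talus→Machine M7 (2044 ops/s) — total 1746+1882+1742+918+2044 = 8332 ops/s.
Max-entry greedy (repeatedly take the single best remaining cell) gives 8067 ops/s, worse by 265.
Swapping Cove↔Summit (Cove→Machine M3 366 ops/s, Summit→Machine M1 1084 ops/s) loses 1350.
No other one-to-one assignment exceeds 8332 ops/s.
Summit's own top instance is Machine M7 (1951 ops/s), but forcing Summit→Machine M7 and reassigning the rest optimally gives only 7774 ops/s — worse by 558.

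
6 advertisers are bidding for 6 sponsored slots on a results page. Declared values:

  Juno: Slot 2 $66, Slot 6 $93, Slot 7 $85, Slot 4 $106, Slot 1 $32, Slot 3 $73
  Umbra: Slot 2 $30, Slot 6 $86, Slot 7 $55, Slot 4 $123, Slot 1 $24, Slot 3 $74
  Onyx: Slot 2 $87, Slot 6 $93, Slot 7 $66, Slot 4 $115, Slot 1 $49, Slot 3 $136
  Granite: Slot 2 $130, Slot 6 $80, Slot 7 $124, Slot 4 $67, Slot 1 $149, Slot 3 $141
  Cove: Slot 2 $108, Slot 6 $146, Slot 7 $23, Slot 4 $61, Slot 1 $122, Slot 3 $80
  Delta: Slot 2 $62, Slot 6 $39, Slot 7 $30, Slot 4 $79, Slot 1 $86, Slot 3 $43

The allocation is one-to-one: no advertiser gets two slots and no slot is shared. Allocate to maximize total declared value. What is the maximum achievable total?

Treat this as an assignment problem: match each advertiser to one slot.
Optimal: Juno→Slot 7 ($85), Umbra→Slot 4 ($123), Onyx→Slot 3 ($136), Granite→Slot 2 ($130), Cove→Slot 6 ($146), Delta→Slot 1 ($86) — total 85+123+136+130+146+86 = $706.
Next-best assignment: Juno→Slot 7, Umbra→Slot 4, Onyx→Slot 3, Granite→Slot 1, Cove→Slot 6, Delta→Slot 2 = $701.
Checked against all permutations: $706 is optimal.

Max total: $706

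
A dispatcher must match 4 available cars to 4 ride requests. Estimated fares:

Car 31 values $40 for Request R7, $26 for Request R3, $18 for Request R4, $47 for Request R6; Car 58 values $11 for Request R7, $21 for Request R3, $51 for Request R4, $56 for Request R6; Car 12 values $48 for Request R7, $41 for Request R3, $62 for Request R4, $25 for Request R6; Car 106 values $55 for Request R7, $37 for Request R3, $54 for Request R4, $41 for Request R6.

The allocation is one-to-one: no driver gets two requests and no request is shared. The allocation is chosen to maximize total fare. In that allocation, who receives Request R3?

Car 31 receives Request R3.

Optimal: Car 31→Request R3 ($26), Car 58→Request R6 ($56), Car 12→Request R4 ($62), Car 106→Request R7 ($55) — total 26+56+62+55 = $199.
Row-greedy (each driver in turn takes its best remaining request) gives $183, worse by 16.
Next-best assignment: Car 31→Request R7, Car 58→Request R6, Car 12→Request R4, Car 106→Request R3 = $195.
No other one-to-one assignment exceeds $199.
Car 31's own top request is Request R6 ($47), but forcing Car 31→Request R6 and reassigning the rest optimally gives only $194 — worse by 5.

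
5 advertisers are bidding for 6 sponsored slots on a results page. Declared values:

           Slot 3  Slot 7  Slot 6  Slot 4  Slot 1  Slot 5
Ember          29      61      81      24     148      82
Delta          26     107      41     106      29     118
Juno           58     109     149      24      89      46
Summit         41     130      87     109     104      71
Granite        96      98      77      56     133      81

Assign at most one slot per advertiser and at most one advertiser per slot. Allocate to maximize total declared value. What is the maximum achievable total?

Optimal: Ember→Slot 1 ($148), Delta→Slot 5 ($118), Juno→Slot 6 ($149), Summit→Slot 7 ($130), Granite→Slot 3 ($96) — total 148+118+149+130+96 = $641.
Column-greedy (each slot in turn goes to its best remaining advertiser) gives $629, worse by 12.
Checked against all permutations: $641 is optimal.

Max total: $641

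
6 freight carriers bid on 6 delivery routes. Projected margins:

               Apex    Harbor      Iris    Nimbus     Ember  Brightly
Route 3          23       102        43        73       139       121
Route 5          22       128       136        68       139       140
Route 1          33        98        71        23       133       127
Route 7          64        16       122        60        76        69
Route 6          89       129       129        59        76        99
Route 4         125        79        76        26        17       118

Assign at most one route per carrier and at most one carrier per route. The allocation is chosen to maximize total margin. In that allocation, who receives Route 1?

Ember receives Route 1.

Optimal: Apex→Route 4 ($125k), Harbor→Route 6 ($129k), Iris→Route 7 ($122k), Nimbus→Route 3 ($73k), Ember→Route 1 ($133k), Brightly→Route 5 ($140k) — total 125+129+122+73+133+140 = $722k.
Row-greedy (each carrier in turn takes its best remaining route) gives $665k, worse by 57.
Next-best assignment: Apex→Route 4, Harbor→Route 6, Iris→Route 5, Nimbus→Route 7, Ember→Route 3, Brightly→Route 1 = $716k.
Swapping Apex↔Iris (Apex→Route 7 $64k, Iris→Route 4 $76k) loses 107.
Ember's own top route is Route 3 ($139k), but forcing Ember→Route 3 and reassigning the rest optimally gives only $716k — worse by 6.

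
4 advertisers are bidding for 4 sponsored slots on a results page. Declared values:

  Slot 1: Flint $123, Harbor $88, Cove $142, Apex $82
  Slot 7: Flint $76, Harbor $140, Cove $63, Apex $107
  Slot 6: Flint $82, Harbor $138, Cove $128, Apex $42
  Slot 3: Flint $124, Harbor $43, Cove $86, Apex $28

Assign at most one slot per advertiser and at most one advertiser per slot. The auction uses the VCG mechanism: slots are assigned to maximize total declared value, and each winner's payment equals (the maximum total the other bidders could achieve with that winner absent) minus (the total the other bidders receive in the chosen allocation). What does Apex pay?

Efficient allocation: Flint→Slot 3 ($124), Harbor→Slot 6 ($138), Cove→Slot 1 ($142), Apex→Slot 7 ($107); total welfare W = $511.
Apex receives Slot 7 at value $107, so the others get W − 107 = $404.
Without Apex: best allocation of the remaining 3 bidders over all 4 slots is Flint→Slot 3 ($124), Harbor→Slot 7 ($140), Cove→Slot 1 ($142), total $406.
VCG payment = (others' best without Apex) − (others' welfare with Apex) = 406 − 404 = $2.

Apex pays $2.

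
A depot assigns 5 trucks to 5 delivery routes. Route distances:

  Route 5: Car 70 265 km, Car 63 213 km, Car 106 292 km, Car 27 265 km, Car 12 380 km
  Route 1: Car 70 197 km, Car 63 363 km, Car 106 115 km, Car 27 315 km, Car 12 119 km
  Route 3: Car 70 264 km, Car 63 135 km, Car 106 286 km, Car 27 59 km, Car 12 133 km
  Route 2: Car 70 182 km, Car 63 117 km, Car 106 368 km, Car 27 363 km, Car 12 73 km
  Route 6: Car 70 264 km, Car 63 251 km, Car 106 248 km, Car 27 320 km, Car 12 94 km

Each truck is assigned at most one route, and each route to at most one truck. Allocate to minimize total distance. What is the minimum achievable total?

Optimal: Car 70→Route 5 (265 km), Car 63→Route 2 (117 km), Car 106→Route 1 (115 km), Car 27→Route 3 (59 km), Car 12→Route 6 (94 km) — total 265+117+115+59+94 = 650 km.
Column-greedy (each route in turn goes to its cheapest remaining truck) gives 724 km, worse by 74.
Next-best assignment: Car 70→Route 2, Car 63→Route 5, Car 106→Route 1, Car 27→Route 3, Car 12→Route 6 = 663 km.

Minimum total: 650 km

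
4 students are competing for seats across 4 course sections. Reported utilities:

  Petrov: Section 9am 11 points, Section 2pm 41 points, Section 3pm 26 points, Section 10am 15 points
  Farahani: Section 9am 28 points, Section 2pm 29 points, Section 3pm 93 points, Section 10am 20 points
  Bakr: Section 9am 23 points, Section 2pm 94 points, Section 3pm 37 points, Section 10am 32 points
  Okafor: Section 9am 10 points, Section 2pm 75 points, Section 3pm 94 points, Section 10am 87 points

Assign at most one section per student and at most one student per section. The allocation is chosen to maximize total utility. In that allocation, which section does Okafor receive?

Okafor receives Section 10am.

Optimal: Petrov→Section 9am (11 points), Farahani→Section 3pm (93 points), Bakr→Section 2pm (94 points), Okafor→Section 10am (87 points) — total 11+93+94+87 = 285 points.
Max-entry greedy (repeatedly take the single best remaining cell) gives 231 points, worse by 54.
Next-best assignment: Petrov→Section 2pm, Farahani→Section 3pm, Bakr→Section 9am, Okafor→Section 10am = 244 points.
Swapping Petrov↔Okafor (Petrov→Section 10am 15 points, Okafor→Section 9am 10 points) loses 73.
Okafor's own top section is Section 3pm (94 points), but forcing Okafor→Section 3pm and reassigning the rest optimally gives only 231 points — worse by 54.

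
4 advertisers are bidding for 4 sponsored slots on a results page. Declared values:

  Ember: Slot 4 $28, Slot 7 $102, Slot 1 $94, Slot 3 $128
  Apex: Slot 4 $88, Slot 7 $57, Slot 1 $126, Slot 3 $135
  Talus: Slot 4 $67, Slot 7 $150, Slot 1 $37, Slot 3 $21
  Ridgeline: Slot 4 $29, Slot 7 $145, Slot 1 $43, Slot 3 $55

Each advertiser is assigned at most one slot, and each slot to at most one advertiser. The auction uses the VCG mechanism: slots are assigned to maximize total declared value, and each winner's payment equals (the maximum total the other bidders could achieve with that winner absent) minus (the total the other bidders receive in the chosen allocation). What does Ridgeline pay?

Ridgeline pays $83.

Efficient allocation: Ember→Slot 3 ($128), Apex→Slot 1 ($126), Talus→Slot 4 ($67), Ridgeline→Slot 7 ($145); total welfare W = $466.
Ridgeline receives Slot 7 at value $145, so the others get W − 145 = $321.
Without Ridgeline: best allocation of the remaining 3 bidders over all 4 slots is Ember→Slot 3 ($128), Apex→Slot 1 ($126), Talus→Slot 7 ($150), total $404.
VCG payment = (others' best without Ridgeline) − (others' welfare with Ridgeline) = 404 − 321 = $83.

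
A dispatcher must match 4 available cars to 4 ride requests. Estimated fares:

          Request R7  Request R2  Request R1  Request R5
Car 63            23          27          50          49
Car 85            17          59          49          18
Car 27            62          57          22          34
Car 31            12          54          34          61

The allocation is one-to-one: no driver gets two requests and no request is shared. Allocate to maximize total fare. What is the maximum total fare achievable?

This is a one-to-one assignment (maximum-weight bipartite matching).
Optimal: Car 63→Request R1 ($50), Car 85→Request R2 ($59), Car 27→Request R7 ($62), Car 31→Request R5 ($61) — total 50+59+62+61 = $232.
Next-best assignment: Car 63→Request R5, Car 85→Request R1, Car 27→Request R7, Car 31→Request R2 = $214.
Checked against all permutations: $232 is optimal.

Max total: $232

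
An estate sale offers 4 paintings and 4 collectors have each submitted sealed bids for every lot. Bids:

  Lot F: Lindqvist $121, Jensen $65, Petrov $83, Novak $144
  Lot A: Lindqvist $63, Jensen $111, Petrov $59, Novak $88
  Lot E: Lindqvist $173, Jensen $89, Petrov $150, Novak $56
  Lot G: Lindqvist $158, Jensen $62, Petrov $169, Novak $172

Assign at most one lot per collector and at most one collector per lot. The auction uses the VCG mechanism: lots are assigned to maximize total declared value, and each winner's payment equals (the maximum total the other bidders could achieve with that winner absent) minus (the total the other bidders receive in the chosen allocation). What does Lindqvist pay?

Efficient allocation: Lindqvist→Lot E ($173), Jensen→Lot A ($111), Petrov→Lot G ($169), Novak→Lot F ($144); total welfare W = $597.
Lindqvist receives Lot E at value $173, so the others get W − 173 = $424.
Without Lindqvist: best allocation of the remaining 3 bidders over all 4 lots is Jensen→Lot A ($111), Petrov→Lot E ($150), Novak→Lot G ($172), total $433.
VCG payment = (others' best without Lindqvist) − (others' welfare with Lindqvist) = 433 − 424 = $9.

Lindqvist pays $9.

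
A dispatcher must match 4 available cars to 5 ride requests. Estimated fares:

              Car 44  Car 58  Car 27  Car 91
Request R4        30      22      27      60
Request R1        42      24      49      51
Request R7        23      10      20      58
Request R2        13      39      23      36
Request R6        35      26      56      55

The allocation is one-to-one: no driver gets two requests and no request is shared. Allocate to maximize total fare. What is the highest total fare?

Max total: $197

Optimal: Car 44→Request R1 ($42), Car 58→Request R2 ($39), Car 27→Request R6 ($56), Car 91→Request R4 ($60) — total 42+39+56+60 = $197.
Column-greedy (each request in turn goes to its best remaining driver) gives $171, worse by 26.
Next-best assignment: Car 44→Request R1, Car 58→Request R2, Car 27→Request R6, Car 91→Request R7 = $195.
Swapping Car 91↔Car 27 (Car 91→Request R6 $55, Car 27→Request R4 $27) loses 34.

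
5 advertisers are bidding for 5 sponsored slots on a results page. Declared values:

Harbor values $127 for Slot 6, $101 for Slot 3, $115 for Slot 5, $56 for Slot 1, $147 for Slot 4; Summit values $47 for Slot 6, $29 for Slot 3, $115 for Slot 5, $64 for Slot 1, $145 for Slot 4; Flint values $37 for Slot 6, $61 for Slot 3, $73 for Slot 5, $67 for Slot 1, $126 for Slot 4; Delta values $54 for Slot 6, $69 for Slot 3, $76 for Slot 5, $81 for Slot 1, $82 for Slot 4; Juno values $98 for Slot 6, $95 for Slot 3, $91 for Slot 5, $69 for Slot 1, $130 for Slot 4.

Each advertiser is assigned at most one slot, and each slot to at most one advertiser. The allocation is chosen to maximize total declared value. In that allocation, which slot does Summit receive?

Optimal: Harbor→Slot 6 ($127), Summit→Slot 5 ($115), Flint→Slot 4 ($126), Delta→Slot 1 ($81), Juno→Slot 3 ($95) — total 127+115+126+81+95 = $544.
Row-greedy (each advertiser in turn takes its best remaining slot) gives $496, worse by 48.
Next-best assignment: Harbor→Slot 6, Summit→Slot 4, Flint→Slot 5, Delta→Slot 1, Juno→Slot 3 = $521.
Every other assignment is strictly worse.
Summit's own top slot is Slot 4 ($145), but forcing Summit→Slot 4 and reassigning the rest optimally gives only $521 — worse by 23.

Summit receives Slot 5.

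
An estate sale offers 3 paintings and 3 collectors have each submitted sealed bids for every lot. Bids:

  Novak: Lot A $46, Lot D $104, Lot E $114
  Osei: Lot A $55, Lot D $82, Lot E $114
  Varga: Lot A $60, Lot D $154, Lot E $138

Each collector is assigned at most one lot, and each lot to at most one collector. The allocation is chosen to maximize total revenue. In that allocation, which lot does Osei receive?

Osei receives Lot A.

Optimal: Novak→Lot E ($114), Osei→Lot A ($55), Varga→Lot D ($154) — total 114+55+154 = $323.
Swapping Osei↔Novak (Osei→Lot E $114, Novak→Lot A $46) loses 9.
Osei's own top lot is Lot E ($114), but forcing Osei→Lot E and reassigning the rest optimally gives only $314 — worse by 9.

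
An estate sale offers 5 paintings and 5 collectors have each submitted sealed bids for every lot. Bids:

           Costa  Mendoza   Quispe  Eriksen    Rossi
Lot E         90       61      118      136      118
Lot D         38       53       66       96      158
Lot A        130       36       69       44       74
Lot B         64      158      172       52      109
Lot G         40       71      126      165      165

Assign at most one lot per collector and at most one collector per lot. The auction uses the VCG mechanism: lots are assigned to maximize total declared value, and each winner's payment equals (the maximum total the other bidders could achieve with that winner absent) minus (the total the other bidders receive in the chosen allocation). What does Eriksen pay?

Efficient allocation: Costa→Lot A ($130), Mendoza→Lot B ($158), Quispe→Lot E ($118), Eriksen→Lot G ($165), Rossi→Lot D ($158); total welfare W = $729.
Eriksen receives Lot G at value $165, so the others get W − 165 = $564.
Without Eriksen: best allocation of the remaining 4 bidders over all 5 lots is Costa→Lot A ($130), Mendoza→Lot B ($158), Quispe→Lot G ($126), Rossi→Lot D ($158), total $572.
VCG payment = (others' best without Eriksen) − (others' welfare with Eriksen) = 572 − 564 = $8.

Eriksen pays $8.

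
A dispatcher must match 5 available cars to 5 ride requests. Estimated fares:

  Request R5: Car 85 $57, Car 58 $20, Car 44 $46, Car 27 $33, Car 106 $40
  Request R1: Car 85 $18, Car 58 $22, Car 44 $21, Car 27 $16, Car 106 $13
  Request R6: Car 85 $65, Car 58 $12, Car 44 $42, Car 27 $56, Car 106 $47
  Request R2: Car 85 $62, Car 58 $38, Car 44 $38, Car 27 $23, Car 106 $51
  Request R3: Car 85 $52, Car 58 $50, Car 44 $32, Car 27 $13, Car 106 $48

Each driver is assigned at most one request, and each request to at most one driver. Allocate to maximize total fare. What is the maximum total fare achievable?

Max total: $235

Treat this as an assignment problem: match each driver to one request.
Optimal: Car 85→Request R5 ($57), Car 58→Request R3 ($50), Car 44→Request R1 ($21), Car 27→Request R6 ($56), Car 106→Request R2 ($51) — total 57+50+21+56+51 = $235.
Row-greedy (each driver in turn takes its best remaining request) gives $197, worse by 38.
Next-best assignment: Car 85→Request R2, Car 58→Request R1, Car 44→Request R5, Car 27→Request R6, Car 106→Request R3 = $234.
Swapping Car 27↔Car 106 (Car 27→Request R2 $23, Car 106→Request R6 $47) loses 37.
Every other assignment is strictly worse.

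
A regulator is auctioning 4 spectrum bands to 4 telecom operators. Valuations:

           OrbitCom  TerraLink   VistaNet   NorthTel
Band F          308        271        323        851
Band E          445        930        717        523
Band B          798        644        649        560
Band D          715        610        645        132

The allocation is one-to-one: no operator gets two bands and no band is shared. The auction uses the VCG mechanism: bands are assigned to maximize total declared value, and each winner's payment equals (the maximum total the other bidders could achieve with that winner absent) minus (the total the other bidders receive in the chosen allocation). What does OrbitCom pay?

Efficient allocation: OrbitCom→Band B ($798M), TerraLink→Band E ($930M), VistaNet→Band D ($645M), NorthTel→Band F ($851M); total welfare W = $3224M.
OrbitCom receives Band B at value $798M, so the others get W − 798 = $2426M.
Without OrbitCom: best allocation of the remaining 3 bidders over all 4 bands is TerraLink→Band E ($930M), VistaNet→Band B ($649M), NorthTel→Band F ($851M), total $2430M.
VCG payment = (others' best without OrbitCom) − (others' welfare with OrbitCom) = 2430 − 2426 = $4M.

OrbitCom pays $4M.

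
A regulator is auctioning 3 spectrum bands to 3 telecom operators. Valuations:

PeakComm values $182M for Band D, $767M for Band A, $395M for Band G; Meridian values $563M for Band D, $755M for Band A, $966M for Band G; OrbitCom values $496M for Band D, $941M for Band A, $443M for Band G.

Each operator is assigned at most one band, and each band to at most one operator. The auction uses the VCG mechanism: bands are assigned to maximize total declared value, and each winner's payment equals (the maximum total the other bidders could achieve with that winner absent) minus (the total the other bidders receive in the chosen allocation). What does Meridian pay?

Efficient allocation: PeakComm→Band A ($767M), Meridian→Band G ($966M), OrbitCom→Band D ($496M); total welfare W = $2229M.
Meridian receives Band G at value $966M, so the others get W − 966 = $1263M.
Without Meridian: best allocation of the remaining 2 bidders over all 3 bands is PeakComm→Band G ($395M), OrbitCom→Band A ($941M), total $1336M.
VCG payment = (others' best without Meridian) − (others' welfare with Meridian) = 1336 − 1263 = $73M.

Meridian pays $73M.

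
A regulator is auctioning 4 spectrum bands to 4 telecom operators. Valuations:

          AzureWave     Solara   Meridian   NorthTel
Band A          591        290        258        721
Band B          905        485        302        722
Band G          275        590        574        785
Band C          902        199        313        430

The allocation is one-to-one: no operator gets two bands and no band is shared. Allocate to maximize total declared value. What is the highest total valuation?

Optimal: AzureWave→Band C ($902M), Solara→Band B ($485M), Meridian→Band G ($574M), NorthTel→Band A ($721M) — total 902+485+574+721 = $2682M.
Column-greedy (each band in turn goes to its best remaining operator) gives $2529M, worse by 153.
Next-best assignment: AzureWave→Band B, Solara→Band G, Meridian→Band C, NorthTel→Band A = $2529M.
No other one-to-one assignment exceeds $2682M.

Maximum total: $2682M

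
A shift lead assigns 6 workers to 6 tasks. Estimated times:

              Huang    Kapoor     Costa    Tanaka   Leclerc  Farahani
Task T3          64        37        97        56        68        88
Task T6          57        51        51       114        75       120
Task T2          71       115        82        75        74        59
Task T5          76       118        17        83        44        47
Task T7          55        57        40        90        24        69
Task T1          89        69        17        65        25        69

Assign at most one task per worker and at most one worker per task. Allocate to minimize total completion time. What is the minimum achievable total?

Minimum total: 257 min

Treat this as an assignment problem: match each worker to one task.
Optimal: Huang→Task T6 (57 min), Kapoor→Task T3 (37 min), Costa→Task T1 (17 min), Tanaka→Task T2 (75 min), Leclerc→Task T7 (24 min), Farahani→Task T5 (47 min) — total 57+37+17+75+24+47 = 257 min.
Column-greedy (each task in turn goes to its cheapest remaining worker) gives 311 min, worse by 54.
Next-best assignment: Huang→Task T6, Kapoor→Task T3, Costa→Task T5, Tanaka→Task T1, Leclerc→Task T7, Farahani→Task T2 = 259 min.
Checked against all permutations: 257 min is optimal.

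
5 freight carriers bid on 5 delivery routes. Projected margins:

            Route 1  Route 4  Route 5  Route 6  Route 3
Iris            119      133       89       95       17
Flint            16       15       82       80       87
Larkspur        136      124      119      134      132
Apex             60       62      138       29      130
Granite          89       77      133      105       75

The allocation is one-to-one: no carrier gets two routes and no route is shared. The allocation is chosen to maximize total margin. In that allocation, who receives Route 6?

Optimal: Iris→Route 4 ($133k), Flint→Route 6 ($80k), Larkspur→Route 1 ($136k), Apex→Route 3 ($130k), Granite→Route 5 ($133k) — total 133+80+136+130+133 = $612k.
Max-entry greedy (repeatedly take the single best remaining cell) gives $599k, worse by 13.
Next-best assignment: Iris→Route 4, Flint→Route 3, Larkspur→Route 1, Apex→Route 5, Granite→Route 6 = $599k.
Flint's own top route is Route 3 ($87k), but forcing Flint→Route 3 and reassigning the rest optimally gives only $599k — worse by 13.

Flint receives Route 6.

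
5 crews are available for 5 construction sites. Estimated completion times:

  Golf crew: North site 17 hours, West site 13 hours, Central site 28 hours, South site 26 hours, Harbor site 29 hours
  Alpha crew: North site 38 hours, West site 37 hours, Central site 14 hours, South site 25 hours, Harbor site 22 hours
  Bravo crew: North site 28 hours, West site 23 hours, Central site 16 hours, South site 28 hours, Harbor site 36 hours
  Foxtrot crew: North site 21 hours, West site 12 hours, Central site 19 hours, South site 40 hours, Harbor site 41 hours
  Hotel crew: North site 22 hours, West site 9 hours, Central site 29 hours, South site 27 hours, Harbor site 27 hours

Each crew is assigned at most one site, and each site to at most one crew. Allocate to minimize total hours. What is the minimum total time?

This is the linear assignment problem.
Optimal: Golf crew→North site (17 hours), Alpha crew→Harbor site (22 hours), Bravo crew→Central site (16 hours), Foxtrot crew→West site (12 hours), Hotel crew→South site (27 hours) — total 17+22+16+12+27 = 94 hours.
Column-greedy (each site in turn goes to its cheapest remaining crew) gives 109 hours, worse by 15.

Minimum total: 94 hours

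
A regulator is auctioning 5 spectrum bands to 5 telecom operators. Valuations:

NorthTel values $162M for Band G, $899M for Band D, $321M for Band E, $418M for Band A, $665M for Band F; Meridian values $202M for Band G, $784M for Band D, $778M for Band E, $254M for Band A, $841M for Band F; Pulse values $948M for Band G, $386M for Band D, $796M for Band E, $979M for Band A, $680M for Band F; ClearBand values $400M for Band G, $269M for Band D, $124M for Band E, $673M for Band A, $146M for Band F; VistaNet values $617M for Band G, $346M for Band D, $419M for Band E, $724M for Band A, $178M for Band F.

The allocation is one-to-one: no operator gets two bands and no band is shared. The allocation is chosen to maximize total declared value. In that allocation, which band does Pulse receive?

Optimal: NorthTel→Band D ($899M), Meridian→Band F ($841M), Pulse→Band E ($796M), ClearBand→Band A ($673M), VistaNet→Band G ($617M) — total 899+841+796+673+617 = $3826M.
Max-entry greedy (repeatedly take the single best remaining cell) gives $3460M, worse by 366.
Swapping NorthTel↔Pulse (NorthTel→Band E $321M, Pulse→Band D $386M) loses 988.
Pulse's own top band is Band A ($979M), but forcing Pulse→Band A and reassigning the rest optimally gives only $3538M — worse by 288.

Pulse receives Band E.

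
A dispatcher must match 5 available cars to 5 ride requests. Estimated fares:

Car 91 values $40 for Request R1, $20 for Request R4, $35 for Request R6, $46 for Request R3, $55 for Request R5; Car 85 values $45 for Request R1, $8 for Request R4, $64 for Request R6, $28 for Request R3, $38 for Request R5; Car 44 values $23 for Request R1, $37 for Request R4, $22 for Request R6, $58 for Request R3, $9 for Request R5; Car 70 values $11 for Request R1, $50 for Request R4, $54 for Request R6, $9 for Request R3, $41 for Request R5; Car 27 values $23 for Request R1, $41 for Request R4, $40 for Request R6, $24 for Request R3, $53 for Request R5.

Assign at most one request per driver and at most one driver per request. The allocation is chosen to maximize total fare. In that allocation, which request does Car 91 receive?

Optimal: Car 91→Request R1 ($40), Car 85→Request R6 ($64), Car 44→Request R3 ($58), Car 70→Request R4 ($50), Car 27→Request R5 ($53) — total 40+64+58+50+53 = $265.
Max-entry greedy (repeatedly take the single best remaining cell) gives $250, worse by 15.
Next-best assignment: Car 91→Request R5, Car 85→Request R1, Car 44→Request R3, Car 70→Request R6, Car 27→Request R4 = $253.
Swapping Car 44↔Car 91 (Car 44→Request R1 $23, Car 91→Request R3 $46) loses 29.
Car 91's own top request is Request R5 ($55), but forcing Car 91→Request R5 and reassigning the rest optimally gives only $253 — worse by 12.

Car 91 receives Request R1.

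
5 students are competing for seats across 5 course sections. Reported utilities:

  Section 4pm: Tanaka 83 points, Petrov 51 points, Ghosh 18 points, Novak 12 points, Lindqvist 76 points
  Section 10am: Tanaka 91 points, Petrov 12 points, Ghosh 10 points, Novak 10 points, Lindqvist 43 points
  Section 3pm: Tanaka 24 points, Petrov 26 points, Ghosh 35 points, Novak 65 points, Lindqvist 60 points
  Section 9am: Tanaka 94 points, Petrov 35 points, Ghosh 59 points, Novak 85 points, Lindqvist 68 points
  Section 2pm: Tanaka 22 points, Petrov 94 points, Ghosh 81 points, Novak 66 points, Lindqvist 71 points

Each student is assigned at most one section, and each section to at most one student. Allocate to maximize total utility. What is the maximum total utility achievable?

Max total: 385 points

Optimal: Tanaka→Section 10am (91 points), Petrov→Section 2pm (94 points), Ghosh→Section 9am (59 points), Novak→Section 3pm (65 points), Lindqvist→Section 4pm (76 points) — total 91+94+59+65+76 = 385 points.
No other one-to-one assignment exceeds 385 points.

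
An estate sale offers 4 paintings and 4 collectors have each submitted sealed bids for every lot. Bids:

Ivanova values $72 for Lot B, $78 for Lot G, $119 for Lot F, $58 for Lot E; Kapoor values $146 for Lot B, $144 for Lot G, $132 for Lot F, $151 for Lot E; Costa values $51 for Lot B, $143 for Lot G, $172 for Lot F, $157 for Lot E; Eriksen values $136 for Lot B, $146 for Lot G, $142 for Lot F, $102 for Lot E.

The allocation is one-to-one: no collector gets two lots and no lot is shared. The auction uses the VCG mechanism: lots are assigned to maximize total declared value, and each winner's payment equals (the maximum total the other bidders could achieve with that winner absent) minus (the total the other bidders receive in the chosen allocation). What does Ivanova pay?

Efficient allocation: Ivanova→Lot F ($119), Kapoor→Lot B ($146), Costa→Lot E ($157), Eriksen→Lot G ($146); total welfare W = $568.
Ivanova receives Lot F at value $119, so the others get W − 119 = $449.
Without Ivanova: best allocation of the remaining 3 bidders over all 4 lots is Kapoor→Lot E ($151), Costa→Lot F ($172), Eriksen→Lot G ($146), total $469.
VCG payment = (others' best without Ivanova) − (others' welfare with Ivanova) = 469 − 449 = $20.

Ivanova pays $20.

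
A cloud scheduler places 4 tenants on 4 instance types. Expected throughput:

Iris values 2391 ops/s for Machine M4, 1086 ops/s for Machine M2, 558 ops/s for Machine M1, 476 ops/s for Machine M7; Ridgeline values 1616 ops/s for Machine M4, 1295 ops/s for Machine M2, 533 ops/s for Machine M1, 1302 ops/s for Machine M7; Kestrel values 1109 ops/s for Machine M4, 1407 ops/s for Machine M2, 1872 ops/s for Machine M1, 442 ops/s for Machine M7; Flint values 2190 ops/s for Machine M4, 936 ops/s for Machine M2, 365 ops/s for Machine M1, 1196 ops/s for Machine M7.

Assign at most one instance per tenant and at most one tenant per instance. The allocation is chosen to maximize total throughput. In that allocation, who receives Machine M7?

Optimal: Iris→Machine M4 (2391 ops/s), Ridgeline→Machine M2 (1295 ops/s), Kestrel→Machine M1 (1872 ops/s), Flint→Machine M7 (1196 ops/s) — total 2391+1295+1872+1196 = 6754 ops/s.
Max-entry greedy (repeatedly take the single best remaining cell) gives 6501 ops/s, worse by 253.
Flint's own top instance is Machine M4 (2190 ops/s), but forcing Flint→Machine M4 and reassigning the rest optimally gives only 6450 ops/s — worse by 304.

Flint receives Machine M7.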